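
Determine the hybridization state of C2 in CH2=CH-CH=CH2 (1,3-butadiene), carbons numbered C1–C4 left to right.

sp²

C2 (3 σ bonds, plus one π bond) has steric number 3: sp2.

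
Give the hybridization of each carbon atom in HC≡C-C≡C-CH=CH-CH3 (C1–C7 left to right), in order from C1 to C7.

C1 — 2 σ bonds, plus two π bonds. Steric number 2, so sp.
C2 — 2 σ bonds, plus two π bonds. Steric number 2, so sp.
C3 has 2 σ bonds, plus two π bonds: steric number 2 → sp.
C4: 2 σ bonds, plus two π bonds — 2 electron domains, sp.
C5 (3 σ bonds, plus one π bond) has steric number 3: sp2.
C6 — 3 σ bonds, plus one π bond. Steric number 3, so sp2.
C7 (4 σ bonds) has steric number 4: sp3.

C1 sp, C2 sp, C3 sp, C4 sp, C5 sp2, C6 sp2, C7 sp3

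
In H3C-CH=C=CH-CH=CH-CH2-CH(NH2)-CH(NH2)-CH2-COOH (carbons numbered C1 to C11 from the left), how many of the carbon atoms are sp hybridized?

C1: sp3
C2: sp2
C3: sp ✓
C4: sp2
C5: sp2
C6: sp2
C7: sp3
C8: sp3
C9: sp3
C10: sp3
C11: sp2
C3 → 1 sp carbon.

1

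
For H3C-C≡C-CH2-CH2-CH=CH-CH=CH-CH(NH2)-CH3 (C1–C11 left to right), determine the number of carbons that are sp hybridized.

2

C1: sp3
C2: sp ✓
C3: sp ✓
C4: sp3
C5: sp3
C6: sp2
C7: sp2
C8: sp2
C9: sp2
C10: sp3
C11: sp3
C2, C3 → 2 sp carbons.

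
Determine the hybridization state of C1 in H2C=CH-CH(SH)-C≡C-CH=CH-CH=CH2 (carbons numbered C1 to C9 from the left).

sp2

C1 carries 3 σ bonds, plus one π bond, giving a steric number of 3, so it is sp2.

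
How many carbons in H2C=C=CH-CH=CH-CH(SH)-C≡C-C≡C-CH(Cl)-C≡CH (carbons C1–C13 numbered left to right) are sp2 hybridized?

4

C1: sp2 ✓
C2: sp
C3: sp2 ✓
C4: sp2 ✓
C5: sp2 ✓
C6: sp3
C7: sp
C8: sp
C9: sp
C10: sp
C11: sp3
C12: sp
C13: sp
C1, C3, C4, C5 → 4 sp2 carbons.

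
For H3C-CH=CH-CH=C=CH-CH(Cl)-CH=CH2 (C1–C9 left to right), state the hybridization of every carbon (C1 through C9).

C1 (4 σ bonds) has steric number 4: sp3.
C2 — 3 σ bonds, plus one π bond. Steric number 3, so sp2.
C3 (3 σ bonds, plus one π bond) has steric number 3: sp2.
C4: 3 σ bonds, plus one π bond; 3 regions of electron density → sp2.
C5 has 2 σ bonds, plus two π bonds: steric number 2 → sp.
C6 — 3 σ bonds, plus one π bond. Steric number 3, so sp2.
C7 — 4 σ bonds. Steric number 4, so sp3.
C8 has 3 σ bonds, plus one π bond: steric number 3 → sp2.
C9 has 3 σ bonds, plus one π bond: steric number 3 → sp2.

C1 sp3, C2 sp2, C3 sp2, C4 sp2, C5 sp, C6 sp2, C7 sp3, C8 sp2, C9 sp2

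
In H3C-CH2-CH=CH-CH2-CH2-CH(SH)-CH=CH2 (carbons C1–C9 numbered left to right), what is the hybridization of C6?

C6: 4 σ bonds; 4 regions of electron density → sp3.

sp3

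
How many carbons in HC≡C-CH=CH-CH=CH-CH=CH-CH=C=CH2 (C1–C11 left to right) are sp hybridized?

3

C1: sp ✓
C2: sp ✓
C3: sp2
C4: sp2
C5: sp2
C6: sp2
C7: sp2
C8: sp2
C9: sp2
C10: sp ✓
C11: sp2
C1, C2, C10 → 3 sp carbons.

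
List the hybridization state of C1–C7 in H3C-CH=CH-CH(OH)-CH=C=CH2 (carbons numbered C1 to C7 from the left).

C1 sp3, C2 sp2, C3 sp2, C4 sp3, C5 sp2, C6 sp, C7 sp2

C1: 4 σ bonds — 4 electron domains, sp3.
C2: 3 σ bonds, plus one π bond; 3 regions of electron density → sp2.
C3 has 3 σ bonds, plus one π bond: steric number 3 → sp2.
C4 (4 σ bonds) has steric number 4: sp3.
C5 — 3 σ bonds, plus one π bond. Steric number 3, so sp2.
C6 has 2 σ bonds, plus two π bonds: steric number 2 → sp.
C7 is sp2: 3 σ bonds, plus one π bond, 3 electron-density regions.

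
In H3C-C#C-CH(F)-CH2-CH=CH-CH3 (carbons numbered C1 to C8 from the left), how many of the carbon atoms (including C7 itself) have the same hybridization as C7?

2

C7 is sp2 (one π bond).
C1: sp3
C2: sp
C3: sp
C4: sp3
C5: sp3
C6: sp2 ✓
C7: sp2 ✓
C8: sp3
2 carbons are sp2.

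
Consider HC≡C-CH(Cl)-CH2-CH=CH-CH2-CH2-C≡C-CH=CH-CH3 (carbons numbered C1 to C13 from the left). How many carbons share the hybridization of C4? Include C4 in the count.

C4 is sp3 (only σ bonds).
C1: sp
C2: sp
C3: sp3 ✓
C4: sp3 ✓
C5: sp2
C6: sp2
C7: sp3 ✓
C8: sp3 ✓
C9: sp
C10: sp
C11: sp2
C12: sp2
C13: sp3 ✓
5 carbons are sp3.

5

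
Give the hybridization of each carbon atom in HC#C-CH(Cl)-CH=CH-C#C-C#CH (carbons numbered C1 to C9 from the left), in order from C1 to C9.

C1 sp, C2 sp, C3 sp3, C4 sp2, C5 sp2, C6 sp, C7 sp, C8 sp, C9 sp

C1 has 2 σ bonds, plus two π bonds: steric number 2 → sp.
C2 has 2 σ bonds, plus two π bonds: steric number 2 → sp.
C3 — 4 σ bonds. Steric number 4, so sp3.
C4 has 3 σ bonds, plus one π bond: steric number 3 → sp2.
C5: 3 σ bonds, plus one π bond — 3 electron domains, sp2.
C6 has 2 σ bonds, plus two π bonds: steric number 2 → sp.
C7 carries 2 σ bonds, plus two π bonds, giving a steric number of 2, so it is sp.
C8: 2 σ bonds, plus two π bonds; 2 regions of electron density → sp.
C9 (2 σ bonds, plus two π bonds) has steric number 2: sp.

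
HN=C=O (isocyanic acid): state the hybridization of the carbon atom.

The carbon atom has 2 σ bonds, plus two π bonds: steric number 2 → sp.

sp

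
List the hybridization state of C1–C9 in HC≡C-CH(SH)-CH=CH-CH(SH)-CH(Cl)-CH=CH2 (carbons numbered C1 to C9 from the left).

C1 — 2 σ bonds, plus two π bonds. Steric number 2, so sp.
C2 (2 σ bonds, plus two π bonds) has steric number 2: sp.
C3 (4 σ bonds) has steric number 4: sp3.
C4 carries 3 σ bonds, plus one π bond, giving a steric number of 3, so it is sp2.
C5: 3 σ bonds, plus one π bond — 3 electron domains, sp2.
C6 is sp3: 4 σ bonds, 4 electron-density regions.
C7 carries 4 σ bonds, giving a steric number of 4, so it is sp3.
C8: 3 σ bonds, plus one π bond — 3 electron domains, sp2.
C9 has 3 σ bonds, plus one π bond: steric number 3 → sp2.

C1 sp, C2 sp, C3 sp3, C4 sp2, C5 sp2, C6 sp3, C7 sp3, C8 sp2, C9 sp2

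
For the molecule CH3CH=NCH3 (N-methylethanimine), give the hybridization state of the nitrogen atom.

sp2

Two σ bonds + one lone pair = steric number 3 → sp2.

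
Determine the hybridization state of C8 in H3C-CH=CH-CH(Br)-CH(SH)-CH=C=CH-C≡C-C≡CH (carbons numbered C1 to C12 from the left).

sp^2

C8 carries 3 σ bonds, plus one π bond, giving a steric number of 3, so it is sp2.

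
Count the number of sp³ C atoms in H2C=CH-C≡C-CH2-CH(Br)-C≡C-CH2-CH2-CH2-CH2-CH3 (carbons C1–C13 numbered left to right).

C1: sp2
C2: sp2
C3: sp
C4: sp
C5: sp3 ✓
C6: sp3 ✓
C7: sp
C8: sp
C9: sp3 ✓
C10: sp3 ✓
C11: sp3 ✓
C12: sp3 ✓
C13: sp3 ✓
C5, C6, C9, C10, C11, C12, C13 → 7 sp3 carbons.

7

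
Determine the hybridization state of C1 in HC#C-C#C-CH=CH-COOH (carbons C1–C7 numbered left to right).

sp

C1 carries 2 σ bonds, plus two π bonds, giving a steric number of 2, so it is sp.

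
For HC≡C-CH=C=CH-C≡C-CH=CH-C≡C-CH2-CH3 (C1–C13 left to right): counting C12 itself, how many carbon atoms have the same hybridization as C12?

C12 is sp3 (only σ bonds).
C1: sp
C2: sp
C3: sp2
C4: sp
C5: sp2
C6: sp
C7: sp
C8: sp2
C9: sp2
C10: sp
C11: sp
C12: sp3 ✓
C13: sp3 ✓
2 carbons are sp3.

2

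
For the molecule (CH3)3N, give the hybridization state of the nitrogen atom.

sp3

The nitrogen atom: 3 σ bonds and 1 lone pair; 4 regions of electron density → sp3.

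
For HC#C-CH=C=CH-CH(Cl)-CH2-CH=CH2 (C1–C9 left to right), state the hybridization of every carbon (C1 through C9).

C1: 2 σ bonds, plus two π bonds — 2 electron domains, sp.
C2: 2 σ bonds, plus two π bonds; 2 regions of electron density → sp.
C3 (3 σ bonds, plus one π bond) has steric number 3: sp2.
C4: 2 σ bonds, plus two π bonds; 2 regions of electron density → sp.
C5 — 3 σ bonds, plus one π bond. Steric number 3, so sp2.
C6: 4 σ bonds; 4 regions of electron density → sp3.
C7: 4 σ bonds — 4 electron domains, sp3.
C8 carries 3 σ bonds, plus one π bond, giving a steric number of 3, so it is sp2.
C9 (3 σ bonds, plus one π bond) has steric number 3: sp2.

C1 sp, C2 sp, C3 sp2, C4 sp, C5 sp2, C6 sp3, C7 sp3, C8 sp2, C9 sp2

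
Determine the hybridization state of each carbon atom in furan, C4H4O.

Each carbon atom is sp2: 3 σ bonds, plus one π bond, 3 electron-density regions.

sp2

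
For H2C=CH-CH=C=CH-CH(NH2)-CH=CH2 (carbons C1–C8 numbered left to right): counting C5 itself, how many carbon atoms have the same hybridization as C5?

6

C5 is sp2 (one π bond).
C1: sp2 ✓
C2: sp2 ✓
C3: sp2 ✓
C4: sp
C5: sp2 ✓
C6: sp3
C7: sp2 ✓
C8: sp2 ✓
6 carbons are sp2.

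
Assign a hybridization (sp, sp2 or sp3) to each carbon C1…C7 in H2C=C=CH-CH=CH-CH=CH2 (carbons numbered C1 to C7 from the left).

C1 sp2, C2 sp, C3 sp2, C4 sp2, C5 sp2, C6 sp2, C7 sp2

C1 (3 σ bonds, plus one π bond) has steric number 3: sp2.
C2: 2 σ bonds, plus two π bonds; 2 regions of electron density → sp.
C3 — 3 σ bonds, plus one π bond. Steric number 3, so sp2.
C4: 3 σ bonds, plus one π bond — 3 electron domains, sp2.
C5 — 3 σ bonds, plus one π bond. Steric number 3, so sp2.
C6 — 3 σ bonds, plus one π bond. Steric number 3, so sp2.
C7 has 3 σ bonds, plus one π bond: steric number 3 → sp2.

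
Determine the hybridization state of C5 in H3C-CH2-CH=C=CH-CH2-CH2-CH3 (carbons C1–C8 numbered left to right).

C5: 3 σ bonds, plus one π bond — 3 electron domains, sp2.

sp²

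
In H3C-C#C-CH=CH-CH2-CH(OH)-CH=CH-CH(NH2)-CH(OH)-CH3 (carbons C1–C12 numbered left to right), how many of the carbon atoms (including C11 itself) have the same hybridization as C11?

6

C11 is sp3 (only σ bonds).
C1: sp3 ✓
C2: sp
C3: sp
C4: sp2
C5: sp2
C6: sp3 ✓
C7: sp3 ✓
C8: sp2
C9: sp2
C10: sp3 ✓
C11: sp3 ✓
C12: sp3 ✓
6 carbons are sp3.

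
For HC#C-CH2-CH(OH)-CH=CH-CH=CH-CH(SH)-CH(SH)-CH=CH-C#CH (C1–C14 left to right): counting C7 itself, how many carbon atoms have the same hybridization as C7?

C7 is sp2 (one π bond).
C1: sp
C2: sp
C3: sp3
C4: sp3
C5: sp2 ✓
C6: sp2 ✓
C7: sp2 ✓
C8: sp2 ✓
C9: sp3
C10: sp3
C11: sp2 ✓
C12: sp2 ✓
C13: sp
C14: sp
6 carbons are sp2.

6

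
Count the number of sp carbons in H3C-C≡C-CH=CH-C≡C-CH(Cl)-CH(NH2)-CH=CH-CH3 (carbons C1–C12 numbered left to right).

C1: sp3
C2: sp ✓
C3: sp ✓
C4: sp2
C5: sp2
C6: sp ✓
C7: sp ✓
C8: sp3
C9: sp3
C10: sp2
C11: sp2
C12: sp3
C2, C3, C6, C7 → 4 sp carbons.

4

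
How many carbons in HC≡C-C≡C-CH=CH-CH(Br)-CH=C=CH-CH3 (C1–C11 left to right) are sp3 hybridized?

2

C1: sp
C2: sp
C3: sp
C4: sp
C5: sp2
C6: sp2
C7: sp3 ✓
C8: sp2
C9: sp
C10: sp2
C11: sp3 ✓
C7, C11 → 2 sp3 carbons.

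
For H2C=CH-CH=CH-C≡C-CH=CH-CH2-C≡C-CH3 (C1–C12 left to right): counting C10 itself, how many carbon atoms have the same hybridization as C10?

4

C10 is sp (two π bonds).
C1: sp2
C2: sp2
C3: sp2
C4: sp2
C5: sp ✓
C6: sp ✓
C7: sp2
C8: sp2
C9: sp3
C10: sp ✓
C11: sp ✓
C12: sp3
4 carbons are sp.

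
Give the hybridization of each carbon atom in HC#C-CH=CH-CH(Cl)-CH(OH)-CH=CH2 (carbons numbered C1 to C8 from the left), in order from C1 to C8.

C1 sp, C2 sp, C3 sp2, C4 sp2, C5 sp3, C6 sp3, C7 sp2, C8 sp2

C1: 2 σ bonds, plus two π bonds; 2 regions of electron density → sp.
C2 — 2 σ bonds, plus two π bonds. Steric number 2, so sp.
C3 has 3 σ bonds, plus one π bond: steric number 3 → sp2.
C4 — 3 σ bonds, plus one π bond. Steric number 3, so sp2.
C5: 4 σ bonds; 4 regions of electron density → sp3.
C6: 4 σ bonds; 4 regions of electron density → sp3.
C7 (3 σ bonds, plus one π bond) has steric number 3: sp2.
C8 — 3 σ bonds, plus one π bond. Steric number 3, so sp2.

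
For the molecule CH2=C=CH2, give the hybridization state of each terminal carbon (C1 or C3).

sp2

Each terminal carbon (C1 or C3) — 3 σ bonds, plus one π bond. Steric number 3, so sp2.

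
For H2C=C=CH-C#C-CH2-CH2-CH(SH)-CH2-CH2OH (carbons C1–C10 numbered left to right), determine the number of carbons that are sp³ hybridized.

C1: sp2
C2: sp
C3: sp2
C4: sp
C5: sp
C6: sp3 ✓
C7: sp3 ✓
C8: sp3 ✓
C9: sp3 ✓
C10: sp3 ✓
C6, C7, C8, C9, C10 → 5 sp3 carbons.

5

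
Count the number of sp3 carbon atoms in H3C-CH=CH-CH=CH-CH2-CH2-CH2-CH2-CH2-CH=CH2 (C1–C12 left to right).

6

C1: sp3 ✓
C2: sp2
C3: sp2
C4: sp2
C5: sp2
C6: sp3 ✓
C7: sp3 ✓
C8: sp3 ✓
C9: sp3 ✓
C10: sp3 ✓
C11: sp2
C12: sp2
C1, C6, C7, C8, C9, C10 → 6 sp3 carbons.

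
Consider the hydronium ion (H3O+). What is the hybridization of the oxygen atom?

sp^3

Three σ bonds + one lone pair = steric number 4 → sp3.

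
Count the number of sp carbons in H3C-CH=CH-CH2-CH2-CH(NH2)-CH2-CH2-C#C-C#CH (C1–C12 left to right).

C1: sp3
C2: sp2
C3: sp2
C4: sp3
C5: sp3
C6: sp3
C7: sp3
C8: sp3
C9: sp ✓
C10: sp ✓
C11: sp ✓
C12: sp ✓
C9, C10, C11, C12 → 4 sp carbons.

4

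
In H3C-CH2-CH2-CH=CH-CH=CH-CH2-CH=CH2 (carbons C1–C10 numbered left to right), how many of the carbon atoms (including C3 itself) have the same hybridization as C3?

C3 is sp3 (only σ bonds).
C1: sp3 ✓
C2: sp3 ✓
C3: sp3 ✓
C4: sp2
C5: sp2
C6: sp2
C7: sp2
C8: sp3 ✓
C9: sp2
C10: sp2
4 carbons are sp3.

4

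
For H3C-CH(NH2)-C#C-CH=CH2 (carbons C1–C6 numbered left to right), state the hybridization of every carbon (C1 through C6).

C1: 4 σ bonds — 4 electron domains, sp3.
C2 (4 σ bonds) has steric number 4: sp3.
C3: 2 σ bonds, plus two π bonds; 2 regions of electron density → sp.
C4 is sp: 2 σ bonds, plus two π bonds, 2 electron-density regions.
C5 has 3 σ bonds, plus one π bond: steric number 3 → sp2.
C6 is sp2: 3 σ bonds, plus one π bond, 3 electron-density regions.

C1 sp3, C2 sp3, C3 sp, C4 sp, C5 sp2, C6 sp2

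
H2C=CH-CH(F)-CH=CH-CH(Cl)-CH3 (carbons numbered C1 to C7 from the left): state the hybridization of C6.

C6 (4 σ bonds) has steric number 4: sp3.

sp³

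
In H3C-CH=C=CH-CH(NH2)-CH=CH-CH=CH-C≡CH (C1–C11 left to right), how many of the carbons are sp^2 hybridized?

C1: sp3
C2: sp2 ✓
C3: sp
C4: sp2 ✓
C5: sp3
C6: sp2 ✓
C7: sp2 ✓
C8: sp2 ✓
C9: sp2 ✓
C10: sp
C11: sp
C2, C4, C6, C7, C8, C9 → 6 sp2 carbons.

6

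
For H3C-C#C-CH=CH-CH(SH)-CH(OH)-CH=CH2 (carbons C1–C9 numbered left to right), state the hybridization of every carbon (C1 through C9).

C1 sp3, C2 sp, C3 sp, C4 sp2, C5 sp2, C6 sp3, C7 sp3, C8 sp2, C9 sp2

C1: 4 σ bonds; 4 regions of electron density → sp3.
C2 — 2 σ bonds, plus two π bonds. Steric number 2, so sp.
C3: 2 σ bonds, plus two π bonds; 2 regions of electron density → sp.
C4 carries 3 σ bonds, plus one π bond, giving a steric number of 3, so it is sp2.
C5 carries 3 σ bonds, plus one π bond, giving a steric number of 3, so it is sp2.
C6 is sp3: 4 σ bonds, 4 electron-density regions.
C7 — 4 σ bonds. Steric number 4, so sp3.
C8 is sp2: 3 σ bonds, plus one π bond, 3 electron-density regions.
C9 is sp2: 3 σ bonds, plus one π bond, 3 electron-density regions.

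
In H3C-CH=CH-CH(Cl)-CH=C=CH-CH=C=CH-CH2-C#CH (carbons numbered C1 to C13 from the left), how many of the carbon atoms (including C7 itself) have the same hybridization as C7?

C7 is sp2 (one π bond).
C1: sp3
C2: sp2 ✓
C3: sp2 ✓
C4: sp3
C5: sp2 ✓
C6: sp
C7: sp2 ✓
C8: sp2 ✓
C9: sp
C10: sp2 ✓
C11: sp3
C12: sp
C13: sp
6 carbons are sp2.

6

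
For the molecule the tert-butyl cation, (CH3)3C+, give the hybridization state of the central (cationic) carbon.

Three σ bonds and an empty p orbital; no lone pair → steric number 3 → sp2 and planar.

sp²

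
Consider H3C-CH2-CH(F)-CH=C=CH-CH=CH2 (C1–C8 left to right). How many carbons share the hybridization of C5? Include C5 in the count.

C5 is sp (two π bonds).
C1: sp3
C2: sp3
C3: sp3
C4: sp2
C5: sp ✓
C6: sp2
C7: sp2
C8: sp2
1 carbon is sp.

1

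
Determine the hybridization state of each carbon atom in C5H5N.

sp²

Each carbon atom is sp2: 3 σ bonds, plus one π bond, 3 electron-density regions.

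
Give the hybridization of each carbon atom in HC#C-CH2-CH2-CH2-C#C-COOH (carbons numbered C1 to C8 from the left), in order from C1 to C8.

C1 sp, C2 sp, C3 sp3, C4 sp3, C5 sp3, C6 sp, C7 sp, C8 sp2

C1: 2 σ bonds, plus two π bonds; 2 regions of electron density → sp.
C2: 2 σ bonds, plus two π bonds — 2 electron domains, sp.
C3: 4 σ bonds — 4 electron domains, sp3.
C4 — 4 σ bonds. Steric number 4, so sp3.
C5 carries 4 σ bonds, giving a steric number of 4, so it is sp3.
C6: 2 σ bonds, plus two π bonds — 2 electron domains, sp.
C7 (2 σ bonds, plus two π bonds) has steric number 2: sp.
C8 (3 σ bonds, plus one π bond) has steric number 3: sp2.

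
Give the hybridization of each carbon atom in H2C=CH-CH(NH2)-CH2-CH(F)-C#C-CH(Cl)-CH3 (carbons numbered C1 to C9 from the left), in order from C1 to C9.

C1 sp2, C2 sp2, C3 sp3, C4 sp3, C5 sp3, C6 sp, C7 sp, C8 sp3, C9 sp3

C1 (3 σ bonds, plus one π bond) has steric number 3: sp2.
C2 — 3 σ bonds, plus one π bond. Steric number 3, so sp2.
C3 has 4 σ bonds: steric number 4 → sp3.
C4 is sp3: 4 σ bonds, 4 electron-density regions.
C5 carries 4 σ bonds, giving a steric number of 4, so it is sp3.
C6 has 2 σ bonds, plus two π bonds: steric number 2 → sp.
C7: 2 σ bonds, plus two π bonds; 2 regions of electron density → sp.
C8: 4 σ bonds — 4 electron domains, sp3.
C9 has 4 σ bonds: steric number 4 → sp3.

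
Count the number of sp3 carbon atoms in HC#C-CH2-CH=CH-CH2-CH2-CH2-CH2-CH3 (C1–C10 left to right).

C1: sp
C2: sp
C3: sp3 ✓
C4: sp2
C5: sp2
C6: sp3 ✓
C7: sp3 ✓
C8: sp3 ✓
C9: sp3 ✓
C10: sp3 ✓
C3, C6, C7, C8, C9, C10 → 6 sp3 carbons.

6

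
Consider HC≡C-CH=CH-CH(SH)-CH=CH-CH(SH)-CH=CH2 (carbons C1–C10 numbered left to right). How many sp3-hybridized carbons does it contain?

C1: sp
C2: sp
C3: sp2
C4: sp2
C5: sp3 ✓
C6: sp2
C7: sp2
C8: sp3 ✓
C9: sp2
C10: sp2
C5, C8 → 2 sp3 carbons.

2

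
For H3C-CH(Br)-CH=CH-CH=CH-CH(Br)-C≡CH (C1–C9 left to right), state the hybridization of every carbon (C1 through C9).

C1 sp3, C2 sp3, C3 sp2, C4 sp2, C5 sp2, C6 sp2, C7 sp3, C8 sp, C9 sp

C1 has 4 σ bonds: steric number 4 → sp3.
C2 has 4 σ bonds: steric number 4 → sp3.
C3: 3 σ bonds, plus one π bond; 3 regions of electron density → sp2.
C4 carries 3 σ bonds, plus one π bond, giving a steric number of 3, so it is sp2.
C5 (3 σ bonds, plus one π bond) has steric number 3: sp2.
C6 is sp2: 3 σ bonds, plus one π bond, 3 electron-density regions.
C7 is sp3: 4 σ bonds, 4 electron-density regions.
C8 carries 2 σ bonds, plus two π bonds, giving a steric number of 2, so it is sp.
C9: 2 σ bonds, plus two π bonds; 2 regions of electron density → sp.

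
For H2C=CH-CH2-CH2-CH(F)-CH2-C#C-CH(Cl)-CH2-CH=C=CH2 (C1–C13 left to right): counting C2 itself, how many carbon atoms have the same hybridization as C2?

4

C2 is sp2 (one π bond).
C1: sp2 ✓
C2: sp2 ✓
C3: sp3
C4: sp3
C5: sp3
C6: sp3
C7: sp
C8: sp
C9: sp3
C10: sp3
C11: sp2 ✓
C12: sp
C13: sp2 ✓
4 carbons are sp2.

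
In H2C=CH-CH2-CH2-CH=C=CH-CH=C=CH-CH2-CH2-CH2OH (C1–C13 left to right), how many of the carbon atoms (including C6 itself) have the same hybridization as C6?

C6 is sp (two π bonds).
C1: sp2
C2: sp2
C3: sp3
C4: sp3
C5: sp2
C6: sp ✓
C7: sp2
C8: sp2
C9: sp ✓
C10: sp2
C11: sp3
C12: sp3
C13: sp3
2 carbons are sp.

2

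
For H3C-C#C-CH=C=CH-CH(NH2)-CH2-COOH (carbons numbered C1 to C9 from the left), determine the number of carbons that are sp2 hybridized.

C1: sp3
C2: sp
C3: sp
C4: sp2 ✓
C5: sp
C6: sp2 ✓
C7: sp3
C8: sp3
C9: sp2 ✓
C4, C6, C9 → 3 sp2 carbons.

3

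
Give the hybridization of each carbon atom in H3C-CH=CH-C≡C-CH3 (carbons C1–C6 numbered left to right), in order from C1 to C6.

C1 sp3, C2 sp2, C3 sp2, C4 sp, C5 sp, C6 sp3

C1: 4 σ bonds; 4 regions of electron density → sp3.
C2 carries 3 σ bonds, plus one π bond, giving a steric number of 3, so it is sp2.
C3 is sp2: 3 σ bonds, plus one π bond, 3 electron-density regions.
C4 is sp: 2 σ bonds, plus two π bonds, 2 electron-density regions.
C5 is sp: 2 σ bonds, plus two π bonds, 2 electron-density regions.
C6 is sp3: 4 σ bonds, 4 electron-density regions.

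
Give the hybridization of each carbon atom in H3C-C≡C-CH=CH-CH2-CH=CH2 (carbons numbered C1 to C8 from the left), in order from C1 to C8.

C1 sp3, C2 sp, C3 sp, C4 sp2, C5 sp2, C6 sp3, C7 sp2, C8 sp2

C1: 4 σ bonds; 4 regions of electron density → sp3.
C2 carries 2 σ bonds, plus two π bonds, giving a steric number of 2, so it is sp.
C3 — 2 σ bonds, plus two π bonds. Steric number 2, so sp.
C4 (3 σ bonds, plus one π bond) has steric number 3: sp2.
C5: 3 σ bonds, plus one π bond — 3 electron domains, sp2.
C6 — 4 σ bonds. Steric number 4, so sp3.
C7: 3 σ bonds, plus one π bond — 3 electron domains, sp2.
C8: 3 σ bonds, plus one π bond — 3 electron domains, sp2.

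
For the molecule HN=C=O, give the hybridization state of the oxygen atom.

sp²

The oxygen atom — 1 σ bond and 2 lone pairs, plus one π bond. Steric number 3, so sp2.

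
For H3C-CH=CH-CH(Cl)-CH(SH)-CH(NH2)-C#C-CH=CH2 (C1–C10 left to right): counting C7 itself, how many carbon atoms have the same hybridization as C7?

2

C7 is sp (two π bonds).
C1: sp3
C2: sp2
C3: sp2
C4: sp3
C5: sp3
C6: sp3
C7: sp ✓
C8: sp ✓
C9: sp2
C10: sp2
2 carbons are sp.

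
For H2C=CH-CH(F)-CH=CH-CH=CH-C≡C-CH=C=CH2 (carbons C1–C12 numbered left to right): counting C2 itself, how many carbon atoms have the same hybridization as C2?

C2 is sp2 (one π bond).
C1: sp2 ✓
C2: sp2 ✓
C3: sp3
C4: sp2 ✓
C5: sp2 ✓
C6: sp2 ✓
C7: sp2 ✓
C8: sp
C9: sp
C10: sp2 ✓
C11: sp
C12: sp2 ✓
8 carbons are sp2.

8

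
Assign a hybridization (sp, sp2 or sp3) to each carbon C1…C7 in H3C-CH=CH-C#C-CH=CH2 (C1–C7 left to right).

C1 is sp3: 4 σ bonds, 4 electron-density regions.
C2 (3 σ bonds, plus one π bond) has steric number 3: sp2.
C3 carries 3 σ bonds, plus one π bond, giving a steric number of 3, so it is sp2.
C4 carries 2 σ bonds, plus two π bonds, giving a steric number of 2, so it is sp.
C5: 2 σ bonds, plus two π bonds; 2 regions of electron density → sp.
C6 carries 3 σ bonds, plus one π bond, giving a steric number of 3, so it is sp2.
C7 carries 3 σ bonds, plus one π bond, giving a steric number of 3, so it is sp2.

C1 sp3, C2 sp2, C3 sp2, C4 sp, C5 sp, C6 sp2, C7 sp2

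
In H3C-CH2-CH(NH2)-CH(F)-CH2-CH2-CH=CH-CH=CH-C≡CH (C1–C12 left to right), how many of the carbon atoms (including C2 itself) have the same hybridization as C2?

6

C2 is sp3 (only σ bonds).
C1: sp3 ✓
C2: sp3 ✓
C3: sp3 ✓
C4: sp3 ✓
C5: sp3 ✓
C6: sp3 ✓
C7: sp2
C8: sp2
C9: sp2
C10: sp2
C11: sp
C12: sp
6 carbons are sp3.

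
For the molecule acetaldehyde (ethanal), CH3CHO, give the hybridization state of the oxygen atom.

sp^2

The oxygen atom carries 1 σ bond and 2 lone pairs, plus one π bond, giving a steric number of 3, so it is sp2.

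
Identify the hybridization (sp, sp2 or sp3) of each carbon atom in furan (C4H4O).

Each carbon atom carries 3 σ bonds, plus one π bond, giving a steric number of 3, so it is sp2.

sp²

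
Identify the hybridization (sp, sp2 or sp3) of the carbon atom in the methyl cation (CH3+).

Three σ bonds to H, empty p orbital → sp2, trigonal planar.

sp²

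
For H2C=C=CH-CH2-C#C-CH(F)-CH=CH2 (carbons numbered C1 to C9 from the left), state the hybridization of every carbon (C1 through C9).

C1 — 3 σ bonds, plus one π bond. Steric number 3, so sp2.
C2 (2 σ bonds, plus two π bonds) has steric number 2: sp.
C3 is sp2: 3 σ bonds, plus one π bond, 3 electron-density regions.
C4 carries 4 σ bonds, giving a steric number of 4, so it is sp3.
C5: 2 σ bonds, plus two π bonds; 2 regions of electron density → sp.
C6 carries 2 σ bonds, plus two π bonds, giving a steric number of 2, so it is sp.
C7: 4 σ bonds; 4 regions of electron density → sp3.
C8 (3 σ bonds, plus one π bond) has steric number 3: sp2.
C9 has 3 σ bonds, plus one π bond: steric number 3 → sp2.

C1 sp2, C2 sp, C3 sp2, C4 sp3, C5 sp, C6 sp, C7 sp3, C8 sp2, C9 sp2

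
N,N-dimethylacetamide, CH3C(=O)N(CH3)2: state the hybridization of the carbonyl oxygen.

sp2

The carbonyl oxygen: 1 σ bond and 2 lone pairs, plus one π bond; 3 regions of electron density → sp2.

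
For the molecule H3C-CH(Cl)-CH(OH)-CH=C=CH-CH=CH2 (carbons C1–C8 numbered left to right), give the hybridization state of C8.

sp²

C8 is sp2: 3 σ bonds, plus one π bond, 3 electron-density regions.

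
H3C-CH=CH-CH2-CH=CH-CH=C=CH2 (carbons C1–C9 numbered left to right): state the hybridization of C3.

C3 has 3 σ bonds, plus one π bond: steric number 3 → sp2.

sp²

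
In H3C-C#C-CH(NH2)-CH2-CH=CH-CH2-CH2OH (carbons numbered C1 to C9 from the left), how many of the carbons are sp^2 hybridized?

2

C1: sp3
C2: sp
C3: sp
C4: sp3
C5: sp3
C6: sp2 ✓
C7: sp2 ✓
C8: sp3
C9: sp3
C6, C7 → 2 sp2 carbons.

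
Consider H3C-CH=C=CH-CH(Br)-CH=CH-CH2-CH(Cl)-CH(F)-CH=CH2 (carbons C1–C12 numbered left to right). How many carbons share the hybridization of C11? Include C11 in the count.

C11 is sp2 (one π bond).
C1: sp3
C2: sp2 ✓
C3: sp
C4: sp2 ✓
C5: sp3
C6: sp2 ✓
C7: sp2 ✓
C8: sp3
C9: sp3
C10: sp3
C11: sp2 ✓
C12: sp2 ✓
6 carbons are sp2.

6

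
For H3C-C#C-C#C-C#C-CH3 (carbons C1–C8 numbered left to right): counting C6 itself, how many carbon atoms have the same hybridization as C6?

C6 is sp (two π bonds).
C1: sp3
C2: sp ✓
C3: sp ✓
C4: sp ✓
C5: sp ✓
C6: sp ✓
C7: sp ✓
C8: sp3
6 carbons are sp.

6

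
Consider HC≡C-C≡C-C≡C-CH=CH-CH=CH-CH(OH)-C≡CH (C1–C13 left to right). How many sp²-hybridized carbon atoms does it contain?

4

C1: sp
C2: sp
C3: sp
C4: sp
C5: sp
C6: sp
C7: sp2 ✓
C8: sp2 ✓
C9: sp2 ✓
C10: sp2 ✓
C11: sp3
C12: sp
C13: sp
C7, C8, C9, C10 → 4 sp2 carbons.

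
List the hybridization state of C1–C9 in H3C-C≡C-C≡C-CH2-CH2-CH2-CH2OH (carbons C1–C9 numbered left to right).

C1 sp3, C2 sp, C3 sp, C4 sp, C5 sp, C6 sp3, C7 sp3, C8 sp3, C9 sp3

C1 (4 σ bonds) has steric number 4: sp3.
C2 — 2 σ bonds, plus two π bonds. Steric number 2, so sp.
C3 has 2 σ bonds, plus two π bonds: steric number 2 → sp.
C4 — 2 σ bonds, plus two π bonds. Steric number 2, so sp.
C5: 2 σ bonds, plus two π bonds; 2 regions of electron density → sp.
C6 is sp3: 4 σ bonds, 4 electron-density regions.
C7 — 4 σ bonds. Steric number 4, so sp3.
C8: 4 σ bonds; 4 regions of electron density → sp3.
C9 — 4 σ bonds. Steric number 4, so sp3.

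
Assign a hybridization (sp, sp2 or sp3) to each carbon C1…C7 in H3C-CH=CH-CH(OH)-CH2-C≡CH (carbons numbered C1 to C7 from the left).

C1 (4 σ bonds) has steric number 4: sp3.
C2: 3 σ bonds, plus one π bond — 3 electron domains, sp2.
C3 has 3 σ bonds, plus one π bond: steric number 3 → sp2.
C4 is sp3: 4 σ bonds, 4 electron-density regions.
C5 has 4 σ bonds: steric number 4 → sp3.
C6 has 2 σ bonds, plus two π bonds: steric number 2 → sp.
C7: 2 σ bonds, plus two π bonds — 2 electron domains, sp.

C1 sp3, C2 sp2, C3 sp2, C4 sp3, C5 sp3, C6 sp, C7 sp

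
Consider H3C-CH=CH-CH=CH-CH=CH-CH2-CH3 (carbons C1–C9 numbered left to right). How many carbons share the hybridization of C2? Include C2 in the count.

6

C2 is sp2 (one π bond).
C1: sp3
C2: sp2 ✓
C3: sp2 ✓
C4: sp2 ✓
C5: sp2 ✓
C6: sp2 ✓
C7: sp2 ✓
C8: sp3
C9: sp3
6 carbons are sp2.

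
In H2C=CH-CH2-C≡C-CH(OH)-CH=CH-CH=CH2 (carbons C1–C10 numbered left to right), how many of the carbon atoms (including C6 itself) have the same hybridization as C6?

C6 is sp3 (only σ bonds).
C1: sp2
C2: sp2
C3: sp3 ✓
C4: sp
C5: sp
C6: sp3 ✓
C7: sp2
C8: sp2
C9: sp2
C10: sp2
2 carbons are sp3.

2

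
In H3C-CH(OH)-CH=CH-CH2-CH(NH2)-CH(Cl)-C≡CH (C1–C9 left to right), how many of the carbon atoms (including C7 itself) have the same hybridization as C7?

C7 is sp3 (only σ bonds).
C1: sp3 ✓
C2: sp3 ✓
C3: sp2
C4: sp2
C5: sp3 ✓
C6: sp3 ✓
C7: sp3 ✓
C8: sp
C9: sp
5 carbons are sp3.

5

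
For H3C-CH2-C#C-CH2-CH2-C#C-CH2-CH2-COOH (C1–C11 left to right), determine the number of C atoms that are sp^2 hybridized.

C1: sp3
C2: sp3
C3: sp
C4: sp
C5: sp3
C6: sp3
C7: sp
C8: sp
C9: sp3
C10: sp3
C11: sp2 ✓
C11 → 1 sp2 carbon.

1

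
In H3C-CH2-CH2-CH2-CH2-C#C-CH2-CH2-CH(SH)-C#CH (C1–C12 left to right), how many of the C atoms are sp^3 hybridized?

C1: sp3 ✓
C2: sp3 ✓
C3: sp3 ✓
C4: sp3 ✓
C5: sp3 ✓
C6: sp
C7: sp
C8: sp3 ✓
C9: sp3 ✓
C10: sp3 ✓
C11: sp
C12: sp
C1, C2, C3, C4, C5, C8, C9, C10 → 8 sp3 carbons.

8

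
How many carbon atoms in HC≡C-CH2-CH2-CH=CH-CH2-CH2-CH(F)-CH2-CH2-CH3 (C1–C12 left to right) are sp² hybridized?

2

C1: sp
C2: sp
C3: sp3
C4: sp3
C5: sp2 ✓
C6: sp2 ✓
C7: sp3
C8: sp3
C9: sp3
C10: sp3
C11: sp3
C12: sp3
C5, C6 → 2 sp2 carbons.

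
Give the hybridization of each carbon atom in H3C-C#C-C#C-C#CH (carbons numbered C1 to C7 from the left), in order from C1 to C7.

C1: 4 σ bonds — 4 electron domains, sp3.
C2: 2 σ bonds, plus two π bonds; 2 regions of electron density → sp.
C3 (2 σ bonds, plus two π bonds) has steric number 2: sp.
C4 (2 σ bonds, plus two π bonds) has steric number 2: sp.
C5 carries 2 σ bonds, plus two π bonds, giving a steric number of 2, so it is sp.
C6 is sp: 2 σ bonds, plus two π bonds, 2 electron-density regions.
C7 is sp: 2 σ bonds, plus two π bonds, 2 electron-density regions.

C1 sp3, C2 sp, C3 sp, C4 sp, C5 sp, C6 sp, C7 sp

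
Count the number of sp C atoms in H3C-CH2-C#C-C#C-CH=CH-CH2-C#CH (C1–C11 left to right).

6

C1: sp3
C2: sp3
C3: sp ✓
C4: sp ✓
C5: sp ✓
C6: sp ✓
C7: sp2
C8: sp2
C9: sp3
C10: sp ✓
C11: sp ✓
C3, C4, C5, C6, C10, C11 → 6 sp carbons.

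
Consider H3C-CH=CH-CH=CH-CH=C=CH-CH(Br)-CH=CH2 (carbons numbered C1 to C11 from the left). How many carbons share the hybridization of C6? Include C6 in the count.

C6 is sp2 (one π bond).
C1: sp3
C2: sp2 ✓
C3: sp2 ✓
C4: sp2 ✓
C5: sp2 ✓
C6: sp2 ✓
C7: sp
C8: sp2 ✓
C9: sp3
C10: sp2 ✓
C11: sp2 ✓
8 carbons are sp2.

8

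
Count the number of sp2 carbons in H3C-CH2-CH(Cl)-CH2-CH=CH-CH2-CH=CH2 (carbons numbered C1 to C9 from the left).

C1: sp3
C2: sp3
C3: sp3
C4: sp3
C5: sp2 ✓
C6: sp2 ✓
C7: sp3
C8: sp2 ✓
C9: sp2 ✓
C5, C6, C8, C9 → 4 sp2 carbons.

4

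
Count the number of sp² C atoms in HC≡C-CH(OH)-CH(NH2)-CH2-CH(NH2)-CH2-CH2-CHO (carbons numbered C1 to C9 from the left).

C1: sp
C2: sp
C3: sp3
C4: sp3
C5: sp3
C6: sp3
C7: sp3
C8: sp3
C9: sp2 ✓
C9 → 1 sp2 carbon.

1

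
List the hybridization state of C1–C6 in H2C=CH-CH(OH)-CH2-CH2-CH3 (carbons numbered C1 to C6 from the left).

C1 has 3 σ bonds, plus one π bond: steric number 3 → sp2.
C2 carries 3 σ bonds, plus one π bond, giving a steric number of 3, so it is sp2.
C3 carries 4 σ bonds, giving a steric number of 4, so it is sp3.
C4: 4 σ bonds; 4 regions of electron density → sp3.
C5: 4 σ bonds — 4 electron domains, sp3.
C6 carries 4 σ bonds, giving a steric number of 4, so it is sp3.

C1 sp2, C2 sp2, C3 sp3, C4 sp3, C5 sp3, C6 sp3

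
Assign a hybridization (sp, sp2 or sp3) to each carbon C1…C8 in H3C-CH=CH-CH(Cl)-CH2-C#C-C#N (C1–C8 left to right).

C1 sp3, C2 sp2, C3 sp2, C4 sp3, C5 sp3, C6 sp, C7 sp, C8 sp

C1: 4 σ bonds; 4 regions of electron density → sp3.
C2: 3 σ bonds, plus one π bond — 3 electron domains, sp2.
C3 (3 σ bonds, plus one π bond) has steric number 3: sp2.
C4 has 4 σ bonds: steric number 4 → sp3.
C5 — 4 σ bonds. Steric number 4, so sp3.
C6: 2 σ bonds, plus two π bonds; 2 regions of electron density → sp.
C7 is sp: 2 σ bonds, plus two π bonds, 2 electron-density regions.
C8 carries 2 σ bonds, plus two π bonds, giving a steric number of 2, so it is sp.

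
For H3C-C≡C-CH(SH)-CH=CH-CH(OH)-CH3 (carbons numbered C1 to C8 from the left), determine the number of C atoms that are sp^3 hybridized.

4

C1: sp3 ✓
C2: sp
C3: sp
C4: sp3 ✓
C5: sp2
C6: sp2
C7: sp3 ✓
C8: sp3 ✓
C1, C4, C7, C8 → 4 sp3 carbons.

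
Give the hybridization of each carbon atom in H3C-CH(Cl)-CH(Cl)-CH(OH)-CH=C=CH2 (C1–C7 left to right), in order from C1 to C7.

C1 sp3, C2 sp3, C3 sp3, C4 sp3, C5 sp2, C6 sp, C7 sp2

C1 (4 σ bonds) has steric number 4: sp3.
C2 (4 σ bonds) has steric number 4: sp3.
C3: 4 σ bonds — 4 electron domains, sp3.
C4 carries 4 σ bonds, giving a steric number of 4, so it is sp3.
C5 carries 3 σ bonds, plus one π bond, giving a steric number of 3, so it is sp2.
C6 has 2 σ bonds, plus two π bonds: steric number 2 → sp.
C7: 3 σ bonds, plus one π bond; 3 regions of electron density → sp2.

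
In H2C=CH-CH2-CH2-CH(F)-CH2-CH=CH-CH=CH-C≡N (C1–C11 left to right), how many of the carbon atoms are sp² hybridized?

6

C1: sp2 ✓
C2: sp2 ✓
C3: sp3
C4: sp3
C5: sp3
C6: sp3
C7: sp2 ✓
C8: sp2 ✓
C9: sp2 ✓
C10: sp2 ✓
C11: sp
C1, C2, C7, C8, C9, C10 → 6 sp2 carbons.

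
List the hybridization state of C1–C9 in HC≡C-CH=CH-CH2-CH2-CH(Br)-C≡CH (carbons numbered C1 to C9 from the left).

C1 is sp: 2 σ bonds, plus two π bonds, 2 electron-density regions.
C2 carries 2 σ bonds, plus two π bonds, giving a steric number of 2, so it is sp.
C3: 3 σ bonds, plus one π bond — 3 electron domains, sp2.
C4 (3 σ bonds, plus one π bond) has steric number 3: sp2.
C5: 4 σ bonds; 4 regions of electron density → sp3.
C6 is sp3: 4 σ bonds, 4 electron-density regions.
C7 — 4 σ bonds. Steric number 4, so sp3.
C8 carries 2 σ bonds, plus two π bonds, giving a steric number of 2, so it is sp.
C9 is sp: 2 σ bonds, plus two π bonds, 2 electron-density regions.

C1 sp, C2 sp, C3 sp2, C4 sp2, C5 sp3, C6 sp3, C7 sp3, C8 sp, C9 sp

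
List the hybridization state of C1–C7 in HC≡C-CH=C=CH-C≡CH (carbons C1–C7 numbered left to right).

C1 is sp: 2 σ bonds, plus two π bonds, 2 electron-density regions.
C2 carries 2 σ bonds, plus two π bonds, giving a steric number of 2, so it is sp.
C3 — 3 σ bonds, plus one π bond. Steric number 3, so sp2.
C4 — 2 σ bonds, plus two π bonds. Steric number 2, so sp.
C5: 3 σ bonds, plus one π bond; 3 regions of electron density → sp2.
C6 — 2 σ bonds, plus two π bonds. Steric number 2, so sp.
C7 is sp: 2 σ bonds, plus two π bonds, 2 electron-density regions.

C1 sp, C2 sp, C3 sp2, C4 sp, C5 sp2, C6 sp, C7 sp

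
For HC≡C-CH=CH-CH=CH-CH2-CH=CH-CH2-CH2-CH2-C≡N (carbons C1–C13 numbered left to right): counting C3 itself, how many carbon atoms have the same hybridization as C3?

6

C3 is sp2 (one π bond).
C1: sp
C2: sp
C3: sp2 ✓
C4: sp2 ✓
C5: sp2 ✓
C6: sp2 ✓
C7: sp3
C8: sp2 ✓
C9: sp2 ✓
C10: sp3
C11: sp3
C12: sp3
C13: sp
6 carbons are sp2.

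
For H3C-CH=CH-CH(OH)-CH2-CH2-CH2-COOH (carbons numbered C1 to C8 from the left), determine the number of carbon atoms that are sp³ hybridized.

C1: sp3 ✓
C2: sp2
C3: sp2
C4: sp3 ✓
C5: sp3 ✓
C6: sp3 ✓
C7: sp3 ✓
C8: sp2
C1, C4, C5, C6, C7 → 5 sp3 carbons.

5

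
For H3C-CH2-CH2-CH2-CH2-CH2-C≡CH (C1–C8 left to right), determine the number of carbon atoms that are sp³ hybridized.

6

C1: sp3 ✓
C2: sp3 ✓
C3: sp3 ✓
C4: sp3 ✓
C5: sp3 ✓
C6: sp3 ✓
C7: sp
C8: sp
C1, C2, C3, C4, C5, C6 → 6 sp3 carbons.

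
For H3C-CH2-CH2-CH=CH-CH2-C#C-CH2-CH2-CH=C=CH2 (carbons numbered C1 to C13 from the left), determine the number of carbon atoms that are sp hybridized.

3

C1: sp3
C2: sp3
C3: sp3
C4: sp2
C5: sp2
C6: sp3
C7: sp ✓
C8: sp ✓
C9: sp3
C10: sp3
C11: sp2
C12: sp ✓
C13: sp2
C7, C8, C12 → 3 sp carbons.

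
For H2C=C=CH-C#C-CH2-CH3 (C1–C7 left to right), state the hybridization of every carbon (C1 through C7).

C1 sp2, C2 sp, C3 sp2, C4 sp, C5 sp, C6 sp3, C7 sp3

C1 — 3 σ bonds, plus one π bond. Steric number 3, so sp2.
C2: 2 σ bonds, plus two π bonds — 2 electron domains, sp.
C3 is sp2: 3 σ bonds, plus one π bond, 3 electron-density regions.
C4 carries 2 σ bonds, plus two π bonds, giving a steric number of 2, so it is sp.
C5: 2 σ bonds, plus two π bonds — 2 electron domains, sp.
C6 (4 σ bonds) has steric number 4: sp3.
C7 (4 σ bonds) has steric number 4: sp3.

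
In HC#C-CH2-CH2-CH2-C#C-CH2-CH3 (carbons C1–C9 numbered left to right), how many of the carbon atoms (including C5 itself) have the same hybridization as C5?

C5 is sp3 (only σ bonds).
C1: sp
C2: sp
C3: sp3 ✓
C4: sp3 ✓
C5: sp3 ✓
C6: sp
C7: sp
C8: sp3 ✓
C9: sp3 ✓
5 carbons are sp3.

5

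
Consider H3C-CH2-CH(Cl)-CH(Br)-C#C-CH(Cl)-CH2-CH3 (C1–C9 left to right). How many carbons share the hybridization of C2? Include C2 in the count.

7

C2 is sp3 (only σ bonds).
C1: sp3 ✓
C2: sp3 ✓
C3: sp3 ✓
C4: sp3 ✓
C5: sp
C6: sp
C7: sp3 ✓
C8: sp3 ✓
C9: sp3 ✓
7 carbons are sp3.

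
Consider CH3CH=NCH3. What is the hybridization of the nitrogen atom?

Two σ bonds + one lone pair = steric number 3 → sp2.

sp2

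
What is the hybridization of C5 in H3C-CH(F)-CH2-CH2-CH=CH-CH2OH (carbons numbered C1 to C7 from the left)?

C5 (3 σ bonds, plus one π bond) has steric number 3: sp2.

sp^2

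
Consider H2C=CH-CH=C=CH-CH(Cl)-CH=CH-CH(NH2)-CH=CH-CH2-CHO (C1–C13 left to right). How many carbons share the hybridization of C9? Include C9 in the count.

3

C9 is sp3 (only σ bonds).
C1: sp2
C2: sp2
C3: sp2
C4: sp
C5: sp2
C6: sp3 ✓
C7: sp2
C8: sp2
C9: sp3 ✓
C10: sp2
C11: sp2
C12: sp3 ✓
C13: sp2
3 carbons are sp3.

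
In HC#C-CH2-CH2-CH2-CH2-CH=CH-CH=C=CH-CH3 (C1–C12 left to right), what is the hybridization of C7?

C7 — 3 σ bonds, plus one π bond. Steric number 3, so sp2.

sp^2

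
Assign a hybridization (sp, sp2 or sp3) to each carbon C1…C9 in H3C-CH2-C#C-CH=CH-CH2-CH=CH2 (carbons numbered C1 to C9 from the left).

C1 sp3, C2 sp3, C3 sp, C4 sp, C5 sp2, C6 sp2, C7 sp3, C8 sp2, C9 sp2

C1: 4 σ bonds; 4 regions of electron density → sp3.
C2 carries 4 σ bonds, giving a steric number of 4, so it is sp3.
C3: 2 σ bonds, plus two π bonds — 2 electron domains, sp.
C4 — 2 σ bonds, plus two π bonds. Steric number 2, so sp.
C5: 3 σ bonds, plus one π bond; 3 regions of electron density → sp2.
C6 (3 σ bonds, plus one π bond) has steric number 3: sp2.
C7 is sp3: 4 σ bonds, 4 electron-density regions.
C8 carries 3 σ bonds, plus one π bond, giving a steric number of 3, so it is sp2.
C9 has 3 σ bonds, plus one π bond: steric number 3 → sp2.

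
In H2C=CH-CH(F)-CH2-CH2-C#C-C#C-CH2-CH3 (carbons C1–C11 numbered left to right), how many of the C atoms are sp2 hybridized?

2

C1: sp2 ✓
C2: sp2 ✓
C3: sp3
C4: sp3
C5: sp3
C6: sp
C7: sp
C8: sp
C9: sp
C10: sp3
C11: sp3
C1, C2 → 2 sp2 carbons.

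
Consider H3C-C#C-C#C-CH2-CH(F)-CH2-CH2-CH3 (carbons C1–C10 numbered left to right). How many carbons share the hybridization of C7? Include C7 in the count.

6

C7 is sp3 (only σ bonds).
C1: sp3 ✓
C2: sp
C3: sp
C4: sp
C5: sp
C6: sp3 ✓
C7: sp3 ✓
C8: sp3 ✓
C9: sp3 ✓
C10: sp3 ✓
6 carbons are sp3.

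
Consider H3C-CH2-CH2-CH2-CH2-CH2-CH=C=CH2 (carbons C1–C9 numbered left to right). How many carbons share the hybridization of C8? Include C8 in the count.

1

C8 is sp (two π bonds).
C1: sp3
C2: sp3
C3: sp3
C4: sp3
C5: sp3
C6: sp3
C7: sp2
C8: sp ✓
C9: sp2
1 carbon is sp.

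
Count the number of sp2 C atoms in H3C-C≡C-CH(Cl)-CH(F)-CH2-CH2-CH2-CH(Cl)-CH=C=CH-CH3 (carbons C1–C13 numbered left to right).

2

C1: sp3
C2: sp
C3: sp
C4: sp3
C5: sp3
C6: sp3
C7: sp3
C8: sp3
C9: sp3
C10: sp2 ✓
C11: sp
C12: sp2 ✓
C13: sp3
C10, C12 → 2 sp2 carbons.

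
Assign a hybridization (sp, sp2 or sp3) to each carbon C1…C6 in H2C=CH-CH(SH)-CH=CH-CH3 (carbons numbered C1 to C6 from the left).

C1 — 3 σ bonds, plus one π bond. Steric number 3, so sp2.
C2 (3 σ bonds, plus one π bond) has steric number 3: sp2.
C3 carries 4 σ bonds, giving a steric number of 4, so it is sp3.
C4 carries 3 σ bonds, plus one π bond, giving a steric number of 3, so it is sp2.
C5 has 3 σ bonds, plus one π bond: steric number 3 → sp2.
C6 — 4 σ bonds. Steric number 4, so sp3.

C1 sp2, C2 sp2, C3 sp3, C4 sp2, C5 sp2, C6 sp3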